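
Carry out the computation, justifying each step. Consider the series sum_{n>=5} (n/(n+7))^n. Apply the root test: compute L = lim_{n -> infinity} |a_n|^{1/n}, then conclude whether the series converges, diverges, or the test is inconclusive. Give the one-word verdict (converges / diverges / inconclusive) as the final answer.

Let a_n denote the general term. Form |a_n|^(1/n) and simplify:
|a_n|^(1/n) = n/(n + 7)
Take the limit as n -> infinity: L = 1.
Since L = 1, the root test is inconclusive. (In fact a_n = (n/(n+7))^n -> e^(-7) != 0, so the nth-term test shows divergence; but the root test itself gives no conclusion.)

inconclusive


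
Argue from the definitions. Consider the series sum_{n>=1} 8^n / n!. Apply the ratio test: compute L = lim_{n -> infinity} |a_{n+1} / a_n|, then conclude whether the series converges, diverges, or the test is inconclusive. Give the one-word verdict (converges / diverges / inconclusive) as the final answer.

Let a_n denote the general term. Form the ratio a_{n+1}/a_n and simplify:
a_{n+1}/a_n = 8/(n + 1)
Take the limit as n -> infinity: L = 0.
Since L = 0 < 1, the ratio test implies the series converges.

converges


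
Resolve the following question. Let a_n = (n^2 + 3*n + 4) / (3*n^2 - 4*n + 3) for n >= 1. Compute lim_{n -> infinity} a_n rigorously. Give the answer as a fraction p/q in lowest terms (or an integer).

Divide numerator and denominator by n^2, the highest power:
numerator / n^2 = 1 + 3/n + 4/n^2
denominator / n^2 = 3 - 4/n + 3/n^2
As n -> infinity, all terms of the form c/n^k (k >= 1) tend to 0.
So numerator / n^2 -> 1 and denominator / n^2 -> 3.
Therefore lim a_n = 1/3.

1/3


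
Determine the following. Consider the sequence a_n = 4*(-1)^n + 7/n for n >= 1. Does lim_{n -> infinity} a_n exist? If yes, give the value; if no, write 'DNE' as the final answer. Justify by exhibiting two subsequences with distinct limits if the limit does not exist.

Examine the behaviour of a_n along subsequences.
a_{2k} = 4 + 7/(2k) -> 4. a_{2k+1} = -4 + 7/(2k+1) -> -4.
Since these two subsequential limits are 4 and -4, distinct, the full sequence cannot converge (a convergent sequence has all subsequences tending to the same limit). So lim a_n does not exist.

DNE


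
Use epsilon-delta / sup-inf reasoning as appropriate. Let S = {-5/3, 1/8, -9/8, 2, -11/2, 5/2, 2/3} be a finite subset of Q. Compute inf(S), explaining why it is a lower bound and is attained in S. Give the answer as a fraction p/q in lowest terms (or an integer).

S is finite, so inf(S) = min(S).
Sorted increasing:
-11/2, -5/3, -9/8, 1/8, 2/3, 2, 5/2
The extremum is -11/2.
For every x in S, x >= -11/2. And -11/2 is in S, so it is attained.
Therefore inf(S) = -11/2.

-11/2


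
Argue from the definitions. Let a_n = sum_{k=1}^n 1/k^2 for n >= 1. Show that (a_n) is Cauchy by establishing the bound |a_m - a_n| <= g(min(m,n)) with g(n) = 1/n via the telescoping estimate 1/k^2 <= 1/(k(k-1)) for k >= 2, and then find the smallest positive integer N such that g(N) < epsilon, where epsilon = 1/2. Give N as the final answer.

For m > n >= 1: |a_m - a_n| = sum_{k=n+1}^m 1/k^2.
Use 1/k^2 <= 1/(k(k-1)) = 1/(k-1) - 1/k for k >= 2:
sum_{k=n+1}^m 1/k^2 <= sum_{k=n+1}^m (1/(k-1) - 1/k) = 1/n - 1/m <= 1/n.
By symmetry the same bound holds with n,m swapped, so |a_m - a_n| <= 1/min(m,n) = g(min(m,n)). Since g(n) -> 0, (a_n) is Cauchy.
Now solve g(N) < 1/2: 1/N < 1/2 <=> N > 1/(1/2) = 2.
The smallest integer strictly greater than 2 is N = 3.
Check: g(3) = 1/3 < 1/2; g(2) = 1/2 >= 1/2. So N = 3.

3


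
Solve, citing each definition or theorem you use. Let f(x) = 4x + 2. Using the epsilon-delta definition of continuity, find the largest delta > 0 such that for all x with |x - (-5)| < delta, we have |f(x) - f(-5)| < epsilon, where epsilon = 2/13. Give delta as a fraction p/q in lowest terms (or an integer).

We compute f(-5) = 4*(-5) + 2 = -18.
|f(x) - f(-5)| = |4x + 2 - (-18)| = |4(x - (-5))| = 4|x - (-5)|.
We need 4|x - (-5)| < 2/13, i.e. |x - (-5)| < 2/13 / 4 = 1/26.
So any delta <= 1/26 works. Conversely, if delta > 1/26, then x = -5 + 1/26 satisfies |x - (-5)| = 1/26 < delta but |f(x) - f(-5)| = 4 * 1/26 = 2/13, which is not < 2/13; so no larger delta works.
Hence the largest such delta is 1/26.

1/26


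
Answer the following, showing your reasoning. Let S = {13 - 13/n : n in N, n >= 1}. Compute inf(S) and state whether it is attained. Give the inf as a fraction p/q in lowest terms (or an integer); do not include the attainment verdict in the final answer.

Analysis:
- Values: 0, 13/2, 26/3, 39/4, ... strictly increasing.
- Minimum is 0 (n=1); inf = 0 (attained).
- 13 - 13/n -> 13 from below; sup = 13, not attained.
Conclusion: inf(S) = 0, attained in S.

0


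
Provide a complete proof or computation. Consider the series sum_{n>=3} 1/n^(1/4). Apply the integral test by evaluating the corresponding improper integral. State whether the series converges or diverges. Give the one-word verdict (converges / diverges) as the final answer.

Let f(x) = x^(-1/4). Then f is positive, continuous, and decreasing on [3, infinity), so the integral test applies.
Compute the improper integral int_{3}^infinity f(x) dx:
  antiderivative F(x) = 4*x^(3/4)/3.
  As x -> infinity, F(x) -> infinity (since p = 1/4 < 1).
  So the integral diverges. By the integral test, the series diverges.

diverges


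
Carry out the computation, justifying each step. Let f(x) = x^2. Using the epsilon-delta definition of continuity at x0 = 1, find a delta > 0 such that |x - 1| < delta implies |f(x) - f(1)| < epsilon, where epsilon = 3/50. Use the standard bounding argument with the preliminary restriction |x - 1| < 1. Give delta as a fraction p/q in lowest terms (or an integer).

Factor: |x^2 - (1)^2| = |x - 1| * |x + 1|.
Impose |x - 1| < 1 first. Then |x + 1| = |(x - 1) + 2*(1)| <= |x - 1| + 2*|1| < 1 + 2 = 3.
So |x^2 - (1)^2| < delta * 3.
We need delta * 3 <= 3/50, i.e. delta <= 3/50/3 = 1/50.
Since 1/50 < 1, this is tighter than 1; take delta = 1/50.
So delta = 1/50 works.

1/50


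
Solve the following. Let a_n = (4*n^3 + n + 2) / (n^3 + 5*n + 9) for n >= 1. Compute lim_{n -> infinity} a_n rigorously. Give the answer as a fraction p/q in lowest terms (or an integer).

Divide numerator and denominator by n^3, the highest power:
numerator / n^3 = 4 + n^(-2) + 2/n^3
denominator / n^3 = 1 + 5/n^2 + 9/n^3
As n -> infinity, all terms of the form c/n^k (k >= 1) tend to 0.
So numerator / n^3 -> 4 and denominator / n^3 -> 1.
Therefore lim a_n = 4.

4


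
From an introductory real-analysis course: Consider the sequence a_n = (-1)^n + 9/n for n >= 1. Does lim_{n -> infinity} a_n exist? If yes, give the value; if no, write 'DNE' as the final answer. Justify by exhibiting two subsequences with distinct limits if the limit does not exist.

Examine the behaviour of a_n along subsequences.
a_{2k} = 1 + 9/(2k) -> 1. a_{2k+1} = -1 + 9/(2k+1) -> -1.
Since these two subsequential limits are 1 and -1, distinct, the full sequence cannot converge (a convergent sequence has all subsequences tending to the same limit). So lim a_n does not exist.

DNE


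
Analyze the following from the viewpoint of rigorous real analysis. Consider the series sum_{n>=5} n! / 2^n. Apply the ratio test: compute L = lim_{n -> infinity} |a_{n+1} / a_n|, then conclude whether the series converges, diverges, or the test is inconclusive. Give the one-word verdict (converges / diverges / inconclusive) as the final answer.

Let a_n denote the general term. Form the ratio a_{n+1}/a_n and simplify:
a_{n+1}/a_n = n/2 + 1/2
Take the limit as n -> infinity: L = infinity.
Since L = infinity > 1 (or L = infinity), the ratio test implies the series diverges.

diverges


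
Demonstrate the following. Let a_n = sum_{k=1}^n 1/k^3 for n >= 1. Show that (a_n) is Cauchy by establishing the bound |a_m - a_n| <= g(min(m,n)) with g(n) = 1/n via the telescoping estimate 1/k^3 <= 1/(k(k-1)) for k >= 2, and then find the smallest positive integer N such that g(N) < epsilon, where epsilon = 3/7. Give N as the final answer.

For m > n >= 1: |a_m - a_n| = sum_{k=n+1}^m 1/k^3.
Use 1/k^3 <= 1/(k(k-1)) = 1/(k-1) - 1/k for k >= 2 (which holds since k^3 >= k^2 >= k(k-1) for k >= 2):
sum_{k=n+1}^m 1/k^3 <= sum_{k=n+1}^m (1/(k-1) - 1/k) = 1/n - 1/m <= 1/n.
By symmetry the same bound holds with n,m swapped, so |a_m - a_n| <= 1/min(m,n) = g(min(m,n)). Since g(n) -> 0, (a_n) is Cauchy.
Now solve g(N) < 3/7: 1/N < 3/7 <=> N > 1/(3/7) = 7/3.
The smallest integer strictly greater than 7/3 is N = 3.
Check: g(3) = 1/3 < 3/7; g(2) = 1/2 >= 3/7. So N = 3.

3


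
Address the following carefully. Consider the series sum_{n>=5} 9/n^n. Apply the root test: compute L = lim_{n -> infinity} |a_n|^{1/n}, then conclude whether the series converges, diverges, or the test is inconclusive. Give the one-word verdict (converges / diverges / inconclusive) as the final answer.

Let a_n denote the general term. Form |a_n|^(1/n) and simplify:
|a_n|^(1/n) = 3^(2/n)/n
Take the limit as n -> infinity: L = 0.
Since L = 0 < 1, the root test implies convergence.

converges


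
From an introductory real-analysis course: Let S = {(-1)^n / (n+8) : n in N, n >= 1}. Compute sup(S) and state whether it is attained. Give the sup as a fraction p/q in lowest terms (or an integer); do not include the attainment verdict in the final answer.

Analysis:
- Values: -1/9, 1/10, -1/11, 1/12, -1/13, ...
- Positive terms (even n): 1/(2+8), 1/(4+8), ... decreasing -> max = 1/10 (n=2).
- Negative terms (odd n): -1/(1+8), -1/(3+8), ... increasing -> min = -1/9 (n=1).
- So sup = 1/10 (attained at n=2); inf = -1/9 (attained at n=1).
Conclusion: sup(S) = 1/10, attained in S.

1/10


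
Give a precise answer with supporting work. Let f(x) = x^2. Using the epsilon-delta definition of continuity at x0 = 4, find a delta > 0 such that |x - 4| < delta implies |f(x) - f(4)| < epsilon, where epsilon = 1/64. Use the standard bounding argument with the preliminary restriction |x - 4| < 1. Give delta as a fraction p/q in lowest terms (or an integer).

Factor: |x^2 - (4)^2| = |x - 4| * |x + 4|.
Impose |x - 4| < 1 first. Then |x + 4| = |(x - 4) + 2*(4)| <= |x - 4| + 2*|4| < 1 + 8 = 9.
So |x^2 - (4)^2| < delta * 9.
We need delta * 9 <= 1/64, i.e. delta <= 1/64/9 = 1/576.
Since 1/576 < 1, this is tighter than 1; take delta = 1/576.
So delta = 1/576 works.

1/576


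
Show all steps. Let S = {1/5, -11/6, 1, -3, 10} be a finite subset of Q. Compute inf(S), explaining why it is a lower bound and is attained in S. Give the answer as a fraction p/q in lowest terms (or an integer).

S is finite, so inf(S) = min(S).
Sorted increasing:
-3, -11/6, 1/5, 1, 10
The extremum is -3.
For every x in S, x >= -3. And -3 is in S, so it is attained.
Therefore inf(S) = -3.

-3


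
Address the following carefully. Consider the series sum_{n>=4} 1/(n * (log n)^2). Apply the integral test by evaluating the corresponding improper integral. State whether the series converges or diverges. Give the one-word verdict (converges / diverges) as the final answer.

Let f(x) = 1/(x*log(x)^2). Then f is positive, continuous, and decreasing on [4, infinity), so the integral test applies.
Compute the improper integral int_{4}^infinity f(x) dx:
  antiderivative F(x) = -1/log(x).
  F(x) -> 0 as x -> infinity.  int = 0 - F(4) = 1/log(4) < infinity. By the integral test, the series converges.

converges


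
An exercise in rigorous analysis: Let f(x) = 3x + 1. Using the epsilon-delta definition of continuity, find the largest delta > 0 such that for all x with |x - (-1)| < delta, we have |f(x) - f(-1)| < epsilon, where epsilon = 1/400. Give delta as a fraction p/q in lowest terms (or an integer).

We compute f(-1) = 3*(-1) + 1 = -2.
|f(x) - f(-1)| = |3x + 1 - (-2)| = |3(x - (-1))| = 3|x - (-1)|.
We need 3|x - (-1)| < 1/400, i.e. |x - (-1)| < 1/400 / 3 = 1/1200.
So any delta <= 1/1200 works. Conversely, if delta > 1/1200, then x = -1 + 1/1200 satisfies |x - (-1)| = 1/1200 < delta but |f(x) - f(-1)| = 3 * 1/1200 = 1/400, which is not < 1/400; so no larger delta works.
Hence the largest such delta is 1/1200.

1/1200


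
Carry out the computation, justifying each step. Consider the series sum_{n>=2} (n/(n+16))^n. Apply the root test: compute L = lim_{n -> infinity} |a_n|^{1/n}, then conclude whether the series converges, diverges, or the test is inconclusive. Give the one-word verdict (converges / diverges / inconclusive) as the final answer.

Let a_n denote the general term. Form |a_n|^(1/n) and simplify:
|a_n|^(1/n) = n/(n + 16)
Take the limit as n -> infinity: L = 1.
Since L = 1, the root test is inconclusive. (In fact a_n = (n/(n+16))^n -> e^(-16) != 0, so the nth-term test shows divergence; but the root test itself gives no conclusion.)

inconclusive


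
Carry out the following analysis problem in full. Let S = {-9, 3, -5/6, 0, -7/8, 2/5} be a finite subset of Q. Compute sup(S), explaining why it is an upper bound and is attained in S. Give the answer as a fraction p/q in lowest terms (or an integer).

S is finite, so sup(S) = max(S).
Sorted decreasing:
3, 2/5, 0, -5/6, -7/8, -9
The extremum is 3.
For every x in S, x <= 3. And 3 is in S, so it is attained.
Therefore sup(S) = 3.

3


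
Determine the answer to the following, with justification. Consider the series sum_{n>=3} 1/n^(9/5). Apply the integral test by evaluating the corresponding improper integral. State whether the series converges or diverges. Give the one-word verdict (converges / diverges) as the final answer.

Let f(x) = x^(-9/5). Then f is positive, continuous, and decreasing on [3, infinity), so the integral test applies.
Compute the improper integral int_{3}^infinity f(x) dx:
  antiderivative F(x) = -5/(4*x^(4/5)).
  As x -> infinity, F(x) -> 0 (since p = 9/5 > 1).
  So int = F(infinity) - F(3) = 0 - (-5*3^(1/5)/12) = 5*3^(1/5)/12.
  Finite, so by the integral test, the series converges.

converges


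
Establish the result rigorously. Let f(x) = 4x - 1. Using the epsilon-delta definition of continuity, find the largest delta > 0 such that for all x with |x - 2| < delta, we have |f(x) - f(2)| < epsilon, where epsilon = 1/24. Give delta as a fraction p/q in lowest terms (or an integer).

We compute f(2) = 4*(2) - 1 = 7.
|f(x) - f(2)| = |4x - 1 - (7)| = |4(x - 2)| = 4|x - 2|.
We need 4|x - 2| < 1/24, i.e. |x - 2| < 1/24 / 4 = 1/96.
So any delta <= 1/96 works. Conversely, if delta > 1/96, then x = 2 + 1/96 satisfies |x - 2| = 1/96 < delta but |f(x) - f(2)| = 4 * 1/96 = 1/24, which is not < 1/24; so no larger delta works.
Hence the largest such delta is 1/96.

1/96


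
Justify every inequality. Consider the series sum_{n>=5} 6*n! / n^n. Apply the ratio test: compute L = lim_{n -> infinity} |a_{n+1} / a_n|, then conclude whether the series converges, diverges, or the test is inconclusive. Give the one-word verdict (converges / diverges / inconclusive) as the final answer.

Let a_n denote the general term. Form the ratio a_{n+1}/a_n and simplify:
a_{n+1}/a_n = (n/(n + 1))^n
Take the limit as n -> infinity: L = exp(-1).
Since L = exp(-1) < 1, the ratio test implies the series converges.

converges


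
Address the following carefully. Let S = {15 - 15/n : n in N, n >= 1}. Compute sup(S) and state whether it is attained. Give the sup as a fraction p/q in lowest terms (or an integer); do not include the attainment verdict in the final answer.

Analysis:
- Values: 0, 15/2, 10, 45/4, ... strictly increasing.
- Minimum is 0 (n=1); inf = 0 (attained).
- 15 - 15/n -> 15 from below; sup = 15, not attained.
Conclusion: sup(S) = 15, not attained in S.

15


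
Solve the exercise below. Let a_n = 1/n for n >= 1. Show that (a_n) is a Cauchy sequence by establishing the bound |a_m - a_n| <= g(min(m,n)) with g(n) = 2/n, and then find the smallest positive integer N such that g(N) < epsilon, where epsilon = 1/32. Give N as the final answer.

For any m, n >= 1, by the triangle inequality:
|a_m - a_n| = |1/m - 1/n| <= 1/m + 1/n <= 2/min(m,n).
So g(n) = 2/n bounds the Cauchy difference. Since g(n) -> 0, (a_n) is Cauchy.
Now solve g(N) < 1/32: 2/N < 1/32 <=> N > 2 / (1/32) = 64.
The smallest integer strictly greater than 64 is N = 65.
Check: g(65) = 2/65 = 2/65 < 1/32; g(64) = 1/32 >= 1/32. So N = 65.

65


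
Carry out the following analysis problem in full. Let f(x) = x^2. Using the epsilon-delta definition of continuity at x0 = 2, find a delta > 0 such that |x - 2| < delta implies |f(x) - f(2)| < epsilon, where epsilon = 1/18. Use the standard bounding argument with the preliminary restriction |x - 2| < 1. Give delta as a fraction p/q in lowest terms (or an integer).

Factor: |x^2 - (2)^2| = |x - 2| * |x + 2|.
Impose |x - 2| < 1 first. Then |x + 2| = |(x - 2) + 2*(2)| <= |x - 2| + 2*|2| < 1 + 4 = 5.
So |x^2 - (2)^2| < delta * 5.
We need delta * 5 <= 1/18, i.e. delta <= 1/18/5 = 1/90.
Since 1/90 < 1, this is tighter than 1; take delta = 1/90.
So delta = 1/90 works.

1/90


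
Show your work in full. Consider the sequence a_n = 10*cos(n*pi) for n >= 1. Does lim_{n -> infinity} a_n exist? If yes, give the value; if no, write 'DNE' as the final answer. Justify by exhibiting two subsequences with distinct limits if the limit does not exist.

Examine the behaviour of a_n along subsequences.
cos(n*pi) = (-1)^n, so a_n = 10*(-1)^n. a_{2k} = 10 -> 10. a_{2k+1} = -10 -> -10.
Since these two subsequential limits are 10 and -10, distinct, the full sequence cannot converge (a convergent sequence has all subsequences tending to the same limit). So lim a_n does not exist.

DNE


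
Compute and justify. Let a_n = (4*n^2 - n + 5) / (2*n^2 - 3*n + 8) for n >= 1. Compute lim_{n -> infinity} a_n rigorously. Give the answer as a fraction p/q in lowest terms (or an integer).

Divide numerator and denominator by n^2, the highest power:
numerator / n^2 = 4 - 1/n + 5/n^2
denominator / n^2 = 2 - 3/n + 8/n^2
As n -> infinity, all terms of the form c/n^k (k >= 1) tend to 0.
So numerator / n^2 -> 4 and denominator / n^2 -> 2.
Therefore lim a_n = 2.

2


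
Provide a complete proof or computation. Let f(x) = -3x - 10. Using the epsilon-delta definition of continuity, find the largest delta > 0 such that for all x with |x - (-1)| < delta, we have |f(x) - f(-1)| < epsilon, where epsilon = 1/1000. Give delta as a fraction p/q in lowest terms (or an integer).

We compute f(-1) = -3*(-1) - 10 = -7.
|f(x) - f(-1)| = |-3x - 10 - (-7)| = |-3(x - (-1))| = 3|x - (-1)|.
We need 3|x - (-1)| < 1/1000, i.e. |x - (-1)| < 1/1000 / 3 = 1/3000.
So any delta <= 1/3000 works. Conversely, if delta > 1/3000, then x = -1 + 1/3000 satisfies |x - (-1)| = 1/3000 < delta but |f(x) - f(-1)| = 3 * 1/3000 = 1/1000, which is not < 1/1000; so no larger delta works.
Hence the largest such delta is 1/3000.

1/3000


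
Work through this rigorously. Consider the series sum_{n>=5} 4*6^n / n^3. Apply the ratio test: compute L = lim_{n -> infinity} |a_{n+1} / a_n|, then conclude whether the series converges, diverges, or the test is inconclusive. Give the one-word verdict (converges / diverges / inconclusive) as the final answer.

Let a_n denote the general term. Form the ratio a_{n+1}/a_n and simplify:
a_{n+1}/a_n = 6*n^3/(n + 1)^3
Take the limit as n -> infinity: L = 6.
Since L = 6 > 1 (or L = infinity), the ratio test implies the series diverges.

diverges


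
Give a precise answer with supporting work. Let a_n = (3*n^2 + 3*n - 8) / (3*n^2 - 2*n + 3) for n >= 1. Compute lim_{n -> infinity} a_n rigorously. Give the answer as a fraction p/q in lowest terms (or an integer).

Divide numerator and denominator by n^2, the highest power:
numerator / n^2 = 3 + 3/n - 8/n^2
denominator / n^2 = 3 - 2/n + 3/n^2
As n -> infinity, all terms of the form c/n^k (k >= 1) tend to 0.
So numerator / n^2 -> 3 and denominator / n^2 -> 3.
Therefore lim a_n = 1.

1


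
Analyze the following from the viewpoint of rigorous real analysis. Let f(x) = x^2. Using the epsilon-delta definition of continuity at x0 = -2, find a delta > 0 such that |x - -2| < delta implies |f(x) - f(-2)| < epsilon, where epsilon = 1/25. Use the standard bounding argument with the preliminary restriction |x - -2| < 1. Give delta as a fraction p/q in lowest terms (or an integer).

Factor: |x^2 - (-2)^2| = |x - -2| * |x + -2|.
Impose |x - -2| < 1 first. Then |x + -2| = |(x - -2) + 2*(-2)| <= |x - -2| + 2*|-2| < 1 + 4 = 5.
So |x^2 - (-2)^2| < delta * 5.
We need delta * 5 <= 1/25, i.e. delta <= 1/25/5 = 1/125.
Since 1/125 < 1, this is tighter than 1; take delta = 1/125.
So delta = 1/125 works.

1/125


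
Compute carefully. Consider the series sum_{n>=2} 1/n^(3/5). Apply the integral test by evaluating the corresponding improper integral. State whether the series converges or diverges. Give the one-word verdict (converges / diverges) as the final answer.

Let f(x) = x^(-3/5). Then f is positive, continuous, and decreasing on [2, infinity), so the integral test applies.
Compute the improper integral int_{2}^infinity f(x) dx:
  antiderivative F(x) = 5*x^(2/5)/2.
  As x -> infinity, F(x) -> infinity (since p = 3/5 < 1).
  So the integral diverges. By the integral test, the series diverges.

diverges


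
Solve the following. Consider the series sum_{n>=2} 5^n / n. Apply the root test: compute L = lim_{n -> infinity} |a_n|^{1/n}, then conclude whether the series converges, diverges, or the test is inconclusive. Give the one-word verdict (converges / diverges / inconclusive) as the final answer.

Let a_n denote the general term. Form |a_n|^(1/n) and simplify:
|a_n|^(1/n) = 5/n^(1/n)
Take the limit as n -> infinity: L = 5.
Since L = 5 > 1, the root test implies divergence.

diverges


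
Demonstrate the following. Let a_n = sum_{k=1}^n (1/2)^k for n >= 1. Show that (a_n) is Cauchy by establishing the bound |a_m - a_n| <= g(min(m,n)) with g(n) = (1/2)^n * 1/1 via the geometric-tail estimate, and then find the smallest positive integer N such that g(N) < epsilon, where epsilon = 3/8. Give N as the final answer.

For m > n >= 1: |a_m - a_n| = sum_{k=n+1}^m (1/2)^k < sum_{k=n+1}^infinity (1/2)^k = (1/2)^(n+1) / (1 - 1/2) = (1/2)^n * (1/2) * (2/1) = (1/2)^n * 1/1.
So g(n) = (1/2)^n / 1. Since g(n) -> 0, (a_n) is Cauchy.
Now solve g(N) < 3/8: (1/2)^N / 1 < 3/8 <=> 2^N > 1 / (1 * 3/8) = 8/3.
Check powers of 2: 2^1 = 2 <= 8/3, 2^2 = 4 > 8/3.
So the smallest such N is 2. Check: g(2) = 1/(1 * 4) = 1/4 < 3/8.

2


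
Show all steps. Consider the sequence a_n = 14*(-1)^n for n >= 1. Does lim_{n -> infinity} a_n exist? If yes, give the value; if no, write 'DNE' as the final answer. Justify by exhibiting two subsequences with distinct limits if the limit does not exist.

Examine the behaviour of a_n along subsequences.
Even-n subsequence a_{2k} = 14 -> 14. Odd-n subsequence a_{2k+1} = -14 -> -14.
Since these two subsequential limits are 14 and -14, distinct, the full sequence cannot converge (a convergent sequence has all subsequences tending to the same limit). So lim a_n does not exist.

DNE


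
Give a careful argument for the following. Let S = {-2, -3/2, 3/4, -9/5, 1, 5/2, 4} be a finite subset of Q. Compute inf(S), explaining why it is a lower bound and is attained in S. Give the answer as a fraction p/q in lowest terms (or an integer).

S is finite, so inf(S) = min(S).
Sorted increasing:
-2, -9/5, -3/2, 3/4, 1, 5/2, 4
The extremum is -2.
For every x in S, x >= -2. And -2 is in S, so it is attained.
Therefore inf(S) = -2.

-2


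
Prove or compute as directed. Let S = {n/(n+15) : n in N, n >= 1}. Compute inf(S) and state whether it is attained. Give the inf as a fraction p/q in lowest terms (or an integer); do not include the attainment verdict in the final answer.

Analysis:
- Values: 1/16, 2/17, 1/6, 4/19, ... strictly increasing.
- Minimum is 1/16 (n=1); inf = 1/16 (attained).
- n/(n+15) = 1 - 15/(n+15) -> 1 from below as n -> infinity, and never equals 1.
- So sup = 1 (not attained).
Conclusion: inf(S) = 1/16, attained in S.

1/16


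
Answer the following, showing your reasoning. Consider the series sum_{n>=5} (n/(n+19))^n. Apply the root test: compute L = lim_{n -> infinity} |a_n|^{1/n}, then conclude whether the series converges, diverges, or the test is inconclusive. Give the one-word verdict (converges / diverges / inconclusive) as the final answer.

Let a_n denote the general term. Form |a_n|^(1/n) and simplify:
|a_n|^(1/n) = n/(n + 19)
Take the limit as n -> infinity: L = 1.
Since L = 1, the root test is inconclusive. (In fact a_n = (n/(n+19))^n -> e^(-19) != 0, so the nth-term test shows divergence; but the root test itself gives no conclusion.)

inconclusive


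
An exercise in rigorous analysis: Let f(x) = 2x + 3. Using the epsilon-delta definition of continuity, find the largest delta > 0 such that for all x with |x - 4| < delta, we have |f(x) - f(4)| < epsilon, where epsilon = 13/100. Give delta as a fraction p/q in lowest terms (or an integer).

We compute f(4) = 2*(4) + 3 = 11.
|f(x) - f(4)| = |2x + 3 - (11)| = |2(x - 4)| = 2|x - 4|.
We need 2|x - 4| < 13/100, i.e. |x - 4| < 13/100 / 2 = 13/200.
So any delta <= 13/200 works. Conversely, if delta > 13/200, then x = 4 + 13/200 satisfies |x - 4| = 13/200 < delta but |f(x) - f(4)| = 2 * 13/200 = 13/100, which is not < 13/100; so no larger delta works.
Hence the largest such delta is 13/200.

13/200


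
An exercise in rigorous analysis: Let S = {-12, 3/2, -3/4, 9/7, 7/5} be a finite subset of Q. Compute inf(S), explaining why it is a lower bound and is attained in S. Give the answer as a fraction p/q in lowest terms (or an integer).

S is finite, so inf(S) = min(S).
Sorted increasing:
-12, -3/4, 9/7, 7/5, 3/2
The extremum is -12.
For every x in S, x >= -12. And -12 is in S, so it is attained.
Therefore inf(S) = -12.

-12


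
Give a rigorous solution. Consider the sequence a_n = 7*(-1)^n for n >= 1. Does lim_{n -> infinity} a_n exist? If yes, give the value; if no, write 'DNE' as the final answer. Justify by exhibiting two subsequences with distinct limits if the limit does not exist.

Examine the behaviour of a_n along subsequences.
Even-n subsequence a_{2k} = 7 -> 7. Odd-n subsequence a_{2k+1} = -7 -> -7.
Since these two subsequential limits are 7 and -7, distinct, the full sequence cannot converge (a convergent sequence has all subsequences tending to the same limit). So lim a_n does not exist.

DNE


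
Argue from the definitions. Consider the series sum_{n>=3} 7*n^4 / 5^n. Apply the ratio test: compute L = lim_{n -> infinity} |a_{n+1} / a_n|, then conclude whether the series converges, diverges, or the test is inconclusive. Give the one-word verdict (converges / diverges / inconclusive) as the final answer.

Let a_n denote the general term. Form the ratio a_{n+1}/a_n and simplify:
a_{n+1}/a_n = (n + 1)^4/(5*n^4)
Take the limit as n -> infinity: L = 1/5.
Since L = 1/5 < 1, the ratio test implies the series converges.

converges


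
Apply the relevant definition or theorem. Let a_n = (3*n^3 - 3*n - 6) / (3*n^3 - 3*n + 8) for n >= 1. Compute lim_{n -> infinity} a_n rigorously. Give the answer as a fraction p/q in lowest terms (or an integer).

Divide numerator and denominator by n^3, the highest power:
numerator / n^3 = 3 - 3/n^2 - 6/n^3
denominator / n^3 = 3 - 3/n^2 + 8/n^3
As n -> infinity, all terms of the form c/n^k (k >= 1) tend to 0.
So numerator / n^3 -> 3 and denominator / n^3 -> 3.
Therefore lim a_n = 1.

1


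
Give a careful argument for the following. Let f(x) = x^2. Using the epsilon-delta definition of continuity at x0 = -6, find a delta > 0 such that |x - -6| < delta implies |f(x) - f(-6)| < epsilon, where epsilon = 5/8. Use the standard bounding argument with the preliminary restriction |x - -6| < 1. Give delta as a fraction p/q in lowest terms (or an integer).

Factor: |x^2 - (-6)^2| = |x - -6| * |x + -6|.
Impose |x - -6| < 1 first. Then |x + -6| = |(x - -6) + 2*(-6)| <= |x - -6| + 2*|-6| < 1 + 12 = 13.
So |x^2 - (-6)^2| < delta * 13.
We need delta * 13 <= 5/8, i.e. delta <= 5/8/13 = 5/104.
Since 5/104 < 1, this is tighter than 1; take delta = 5/104.
So delta = 5/104 works.

5/104


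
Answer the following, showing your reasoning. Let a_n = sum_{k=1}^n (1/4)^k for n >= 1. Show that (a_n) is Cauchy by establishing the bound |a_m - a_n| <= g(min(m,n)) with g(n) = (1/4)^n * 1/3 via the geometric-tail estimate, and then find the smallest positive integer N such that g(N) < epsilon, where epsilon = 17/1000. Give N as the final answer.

For m > n >= 1: |a_m - a_n| = sum_{k=n+1}^m (1/4)^k < sum_{k=n+1}^infinity (1/4)^k = (1/4)^(n+1) / (1 - 1/4) = (1/4)^n * (1/4) * (4/3) = (1/4)^n * 1/3.
So g(n) = (1/4)^n / 3. Since g(n) -> 0, (a_n) is Cauchy.
Now solve g(N) < 17/1000: (1/4)^N / 3 < 17/1000 <=> 4^N > 1 / (3 * 17/1000) = 1000/51.
Check powers of 4: 4^2 = 16 <= 1000/51, 4^3 = 64 > 1000/51.
So the smallest such N is 3. Check: g(3) = 1/(3 * 64) = 1/192 < 17/1000.

3


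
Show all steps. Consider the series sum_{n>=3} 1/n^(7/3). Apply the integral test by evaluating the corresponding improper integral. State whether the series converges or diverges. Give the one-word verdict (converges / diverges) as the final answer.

Let f(x) = x^(-7/3). Then f is positive, continuous, and decreasing on [3, infinity), so the integral test applies.
Compute the improper integral int_{3}^infinity f(x) dx:
  antiderivative F(x) = -3/(4*x^(4/3)).
  As x -> infinity, F(x) -> 0 (since p = 7/3 > 1).
  So int = F(infinity) - F(3) = 0 - (-3^(2/3)/12) = 3^(2/3)/12.
  Finite, so by the integral test, the series converges.

converges


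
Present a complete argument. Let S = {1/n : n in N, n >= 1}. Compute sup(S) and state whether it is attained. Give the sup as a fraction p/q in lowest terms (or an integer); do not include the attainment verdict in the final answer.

Analysis:
- Values: 1, 1/2, 1/3, 1/4, ... strictly decreasing.
- The maximum is 1 (n=1); sup = 1 (attained).
- The set is bounded below by 0; 1/n -> 0 so 0 is the greatest lower bound.
- 0 is not in the set, so inf = 0 is not attained.
Conclusion: sup(S) = 1, attained in S.

1


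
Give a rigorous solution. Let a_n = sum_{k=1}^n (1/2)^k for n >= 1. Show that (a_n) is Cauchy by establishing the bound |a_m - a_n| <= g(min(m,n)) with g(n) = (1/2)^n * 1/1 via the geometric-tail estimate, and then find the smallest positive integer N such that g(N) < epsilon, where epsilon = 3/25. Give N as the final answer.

For m > n >= 1: |a_m - a_n| = sum_{k=n+1}^m (1/2)^k < sum_{k=n+1}^infinity (1/2)^k = (1/2)^(n+1) / (1 - 1/2) = (1/2)^n * (1/2) * (2/1) = (1/2)^n * 1/1.
So g(n) = (1/2)^n / 1. Since g(n) -> 0, (a_n) is Cauchy.
Now solve g(N) < 3/25: (1/2)^N / 1 < 3/25 <=> 2^N > 1 / (1 * 3/25) = 25/3.
Check powers of 2: 2^3 = 8 <= 25/3, 2^4 = 16 > 25/3.
So the smallest such N is 4. Check: g(4) = 1/(1 * 16) = 1/16 < 3/25.

4


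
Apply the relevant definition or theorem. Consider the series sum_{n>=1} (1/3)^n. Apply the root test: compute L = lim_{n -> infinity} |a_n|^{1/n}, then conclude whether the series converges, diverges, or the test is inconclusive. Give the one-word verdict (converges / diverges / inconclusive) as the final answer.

Let a_n denote the general term. Form |a_n|^(1/n) and simplify:
|a_n|^(1/n) = 1/3
Take the limit as n -> infinity: L = 1/3.
Since L = 1/3 < 1, the root test implies convergence.

converges


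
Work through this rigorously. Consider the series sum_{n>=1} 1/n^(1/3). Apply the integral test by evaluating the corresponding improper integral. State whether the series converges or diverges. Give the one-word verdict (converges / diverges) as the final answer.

Let f(x) = x^(-1/3). Then f is positive, continuous, and decreasing on [1, infinity), so the integral test applies.
Compute the improper integral int_{1}^infinity f(x) dx:
  antiderivative F(x) = 3*x^(2/3)/2.
  As x -> infinity, F(x) -> infinity (since p = 1/3 < 1).
  So the integral diverges. By the integral test, the series diverges.

diverges


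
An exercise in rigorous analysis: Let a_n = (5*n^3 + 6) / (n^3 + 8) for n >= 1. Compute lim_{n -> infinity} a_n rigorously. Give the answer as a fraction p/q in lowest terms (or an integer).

Divide numerator and denominator by n^3, the highest power:
numerator / n^3 = 5 + 6/n^3
denominator / n^3 = 1 + 8/n^3
As n -> infinity, all terms of the form c/n^k (k >= 1) tend to 0.
So numerator / n^3 -> 5 and denominator / n^3 -> 1.
Therefore lim a_n = 5.

5


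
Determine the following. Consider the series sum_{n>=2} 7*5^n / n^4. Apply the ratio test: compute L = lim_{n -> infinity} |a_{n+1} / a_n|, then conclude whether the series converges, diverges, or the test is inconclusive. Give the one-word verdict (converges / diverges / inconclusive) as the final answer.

Let a_n denote the general term. Form the ratio a_{n+1}/a_n and simplify:
a_{n+1}/a_n = 5*n^4/(n + 1)^4
Take the limit as n -> infinity: L = 5.
Since L = 5 > 1 (or L = infinity), the ratio test implies the series diverges.

diverges


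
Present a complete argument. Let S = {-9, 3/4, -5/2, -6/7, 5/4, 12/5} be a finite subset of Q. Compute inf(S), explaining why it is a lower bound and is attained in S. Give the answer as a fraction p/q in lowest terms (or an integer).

S is finite, so inf(S) = min(S).
Sorted increasing:
-9, -5/2, -6/7, 3/4, 5/4, 12/5
The extremum is -9.
For every x in S, x >= -9. And -9 is in S, so it is attained.
Therefore inf(S) = -9.

-9


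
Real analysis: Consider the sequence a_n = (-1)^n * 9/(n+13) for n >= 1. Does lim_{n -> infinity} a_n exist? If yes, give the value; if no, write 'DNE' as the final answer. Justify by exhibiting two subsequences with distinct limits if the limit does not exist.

Examine the behaviour of a_n along subsequences.
Even-n subsequence a_{2k} = 9/(2k+13) -> 0. Odd-n subsequence a_{2k+1} = -9/(2k+14) -> 0. Both tend to 0, which suggests the limit is 0; verify directly.
|a_n - 0| = 9/(n+13) < 9/n for every n >= 1.
Given epsilon > 0, choose a positive integer N > 9/epsilon. Then for all n >= N, |a_n| < 9/n <= 9/N < epsilon.
So by the definition of the limit, lim a_n exists and equals 0.

0


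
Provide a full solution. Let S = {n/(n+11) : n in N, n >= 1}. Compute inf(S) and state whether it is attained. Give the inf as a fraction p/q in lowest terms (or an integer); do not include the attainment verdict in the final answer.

Analysis:
- Values: 1/12, 2/13, 3/14, 4/15, ... strictly increasing.
- Minimum is 1/12 (n=1); inf = 1/12 (attained).
- n/(n+11) = 1 - 11/(n+11) -> 1 from below as n -> infinity, and never equals 1.
- So sup = 1 (not attained).
Conclusion: inf(S) = 1/12, attained in S.

1/12


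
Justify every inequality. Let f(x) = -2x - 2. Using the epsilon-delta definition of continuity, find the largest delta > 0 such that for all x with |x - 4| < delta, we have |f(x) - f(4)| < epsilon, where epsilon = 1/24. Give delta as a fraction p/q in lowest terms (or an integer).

We compute f(4) = -2*(4) - 2 = -10.
|f(x) - f(4)| = |-2x - 2 - (-10)| = |-2(x - 4)| = 2|x - 4|.
We need 2|x - 4| < 1/24, i.e. |x - 4| < 1/24 / 2 = 1/48.
So any delta <= 1/48 works. Conversely, if delta > 1/48, then x = 4 + 1/48 satisfies |x - 4| = 1/48 < delta but |f(x) - f(4)| = 2 * 1/48 = 1/24, which is not < 1/24; so no larger delta works.
Hence the largest such delta is 1/48.

1/48


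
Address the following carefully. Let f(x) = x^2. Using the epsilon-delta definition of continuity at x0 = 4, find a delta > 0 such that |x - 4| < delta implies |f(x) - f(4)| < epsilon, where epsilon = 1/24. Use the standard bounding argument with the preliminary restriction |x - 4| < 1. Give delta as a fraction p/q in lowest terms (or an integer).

Factor: |x^2 - (4)^2| = |x - 4| * |x + 4|.
Impose |x - 4| < 1 first. Then |x + 4| = |(x - 4) + 2*(4)| <= |x - 4| + 2*|4| < 1 + 8 = 9.
So |x^2 - (4)^2| < delta * 9.
We need delta * 9 <= 1/24, i.e. delta <= 1/24/9 = 1/216.
Since 1/216 < 1, this is tighter than 1; take delta = 1/216.
So delta = 1/216 works.

1/216


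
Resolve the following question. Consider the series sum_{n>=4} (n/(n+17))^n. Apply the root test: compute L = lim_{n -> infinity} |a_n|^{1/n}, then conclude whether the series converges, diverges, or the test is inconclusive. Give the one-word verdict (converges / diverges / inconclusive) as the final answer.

Let a_n denote the general term. Form |a_n|^(1/n) and simplify:
|a_n|^(1/n) = n/(n + 17)
Take the limit as n -> infinity: L = 1.
Since L = 1, the root test is inconclusive. (In fact a_n = (n/(n+17))^n -> e^(-17) != 0, so the nth-term test shows divergence; but the root test itself gives no conclusion.)

inconclusive


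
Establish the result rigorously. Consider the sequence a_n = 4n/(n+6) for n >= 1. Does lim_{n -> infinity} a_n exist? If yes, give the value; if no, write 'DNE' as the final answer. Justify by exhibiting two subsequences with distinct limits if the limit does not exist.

Examine the behaviour of a_n along subsequences.
Even-n subsequence a_{2k} = 4(2k)/(2k+6) -> 4. Odd-n subsequence a_{2k+1} = 4(2k+1)/(2k+7) -> 4. Both tend to 4, which suggests the limit is 4; verify directly.
|a_n - 4| = |4n - 4(n+6)| / (n+6) = 24/(n+6) < 24/n for every n >= 1.
Given epsilon > 0, choose a positive integer N > 24/epsilon. Then for all n >= N, |a_n - 4| < 24/n <= 24/N < epsilon.
So by the definition of the limit, lim a_n exists and equals 4.

4


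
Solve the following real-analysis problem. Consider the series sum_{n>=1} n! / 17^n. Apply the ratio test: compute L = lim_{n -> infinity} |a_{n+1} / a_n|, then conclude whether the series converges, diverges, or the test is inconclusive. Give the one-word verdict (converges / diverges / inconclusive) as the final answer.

Let a_n denote the general term. Form the ratio a_{n+1}/a_n and simplify:
a_{n+1}/a_n = n/17 + 1/17
Take the limit as n -> infinity: L = infinity.
Since L = infinity > 1 (or L = infinity), the ratio test implies the series diverges.

diverges


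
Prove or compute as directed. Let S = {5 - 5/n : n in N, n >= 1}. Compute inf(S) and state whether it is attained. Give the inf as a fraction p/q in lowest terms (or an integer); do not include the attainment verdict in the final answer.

Analysis:
- Values: 0, 5/2, 10/3, 15/4, ... strictly increasing.
- Minimum is 0 (n=1); inf = 0 (attained).
- 5 - 5/n -> 5 from below; sup = 5, not attained.
Conclusion: inf(S) = 0, attained in S.

0


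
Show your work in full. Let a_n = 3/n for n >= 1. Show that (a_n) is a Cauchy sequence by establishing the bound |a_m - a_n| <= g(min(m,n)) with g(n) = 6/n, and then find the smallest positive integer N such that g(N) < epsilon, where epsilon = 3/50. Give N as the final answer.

For any m, n >= 1, by the triangle inequality:
|a_m - a_n| = |3/m - 3/n| <= 3*1/m + 3*1/n <= 6/min(m,n).
So g(n) = 6/n bounds the Cauchy difference. Since g(n) -> 0, (a_n) is Cauchy.
Now solve g(N) < 3/50: 6/N < 3/50 <=> N > 6 / (3/50) = 100.
The smallest integer strictly greater than 100 is N = 101.
Check: g(101) = 6/101 = 6/101 < 3/50; g(100) = 3/50 >= 3/50. So N = 101.

101


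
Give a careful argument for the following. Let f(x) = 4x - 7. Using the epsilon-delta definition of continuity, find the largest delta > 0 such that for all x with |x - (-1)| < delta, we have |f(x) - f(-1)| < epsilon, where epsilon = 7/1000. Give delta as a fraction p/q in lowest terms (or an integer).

We compute f(-1) = 4*(-1) - 7 = -11.
|f(x) - f(-1)| = |4x - 7 - (-11)| = |4(x - (-1))| = 4|x - (-1)|.
We need 4|x - (-1)| < 7/1000, i.e. |x - (-1)| < 7/1000 / 4 = 7/4000.
So any delta <= 7/4000 works. Conversely, if delta > 7/4000, then x = -1 + 7/4000 satisfies |x - (-1)| = 7/4000 < delta but |f(x) - f(-1)| = 4 * 7/4000 = 7/1000, which is not < 7/1000; so no larger delta works.
Hence the largest such delta is 7/4000.

7/4000


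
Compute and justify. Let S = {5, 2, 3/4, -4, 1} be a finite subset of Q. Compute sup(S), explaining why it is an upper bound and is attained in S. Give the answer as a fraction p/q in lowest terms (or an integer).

S is finite, so sup(S) = max(S).
Sorted decreasing:
5, 2, 1, 3/4, -4
The extremum is 5.
For every x in S, x <= 5. And 5 is in S, so it is attained.
Therefore sup(S) = 5.

5


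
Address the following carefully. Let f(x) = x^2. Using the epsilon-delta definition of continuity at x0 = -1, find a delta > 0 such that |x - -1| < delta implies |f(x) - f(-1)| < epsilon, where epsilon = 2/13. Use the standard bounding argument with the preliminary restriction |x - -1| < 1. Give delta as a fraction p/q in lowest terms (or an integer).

Factor: |x^2 - (-1)^2| = |x - -1| * |x + -1|.
Impose |x - -1| < 1 first. Then |x + -1| = |(x - -1) + 2*(-1)| <= |x - -1| + 2*|-1| < 1 + 2 = 3.
So |x^2 - (-1)^2| < delta * 3.
We need delta * 3 <= 2/13, i.e. delta <= 2/13/3 = 2/39.
Since 2/39 < 1, this is tighter than 1; take delta = 2/39.
So delta = 2/39 works.

2/39
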